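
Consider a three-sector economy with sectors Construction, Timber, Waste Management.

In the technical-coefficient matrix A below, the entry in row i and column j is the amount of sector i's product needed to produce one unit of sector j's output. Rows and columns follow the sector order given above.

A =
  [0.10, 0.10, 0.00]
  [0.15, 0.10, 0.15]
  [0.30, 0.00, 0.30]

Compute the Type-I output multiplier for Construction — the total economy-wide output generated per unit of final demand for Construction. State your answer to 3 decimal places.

m_1 = 1.902

I − A =
  [   0.90    -0.10     0.00]
  [  -0.15     0.90    -0.15]
  [  -0.30     0.00     0.70]
Cofactors of I−A, C_ij = (−1)^(i+j)·(minor ij) (rows/columns in the sector order above):
  C_11 = (0.90)(0.70) − (-0.15)(0.00) = 0.6300
  C_12 = −[(-0.15)(0.70) − (-0.15)(-0.30)] = 0.1500
  C_13 = (-0.15)(0.00) − (0.90)(-0.30) = 0.2700
  C_21 = −[(-0.10)(0.70) − (0.00)(0.00)] = 0.0700
  C_22 = (0.90)(0.70) − (0.00)(-0.30) = 0.6300
  C_23 = −[(0.90)(0.00) − (-0.10)(-0.30)] = 0.0300
  C_31 = (-0.10)(-0.15) − (0.00)(0.90) = 0.0150
  C_32 = −[(0.90)(-0.15) − (0.00)(-0.15)] = 0.1350
  C_33 = (0.90)(0.90) − (-0.10)(-0.15) = 0.7950
det(I−A) = Σ_j (I−A)_1j·C_1j = (0.90)(0.6300) + (-0.10)(0.1500) + (0.00)(0.2700) = 0.5520
adj(I−A) = Cᵀ =
  [ 0.6300   0.0700   0.0150]
  [ 0.1500   0.6300   0.1350]
  [ 0.2700   0.0300   0.7950]
(I − A)⁻¹ = adj(I−A) / det(I−A) ≈
  [   1.1413     0.1268     0.0272]
  [   0.2717     1.1413     0.2446]
  [   0.4891     0.0543     1.4402]
The output multiplier for sector j is the column-j sum of the Leontief inverse (I − A)⁻¹ = adj(I−A) / det(I−A).
Column 1 of adj(I−A): (0.6300, 0.1500, 0.2700); det(I−A) = 0.5520.
m_1 = (0.6300 + 0.1500 + 0.2700) / 0.5520 = 1.05 / 0.5520 ≈ 1.902.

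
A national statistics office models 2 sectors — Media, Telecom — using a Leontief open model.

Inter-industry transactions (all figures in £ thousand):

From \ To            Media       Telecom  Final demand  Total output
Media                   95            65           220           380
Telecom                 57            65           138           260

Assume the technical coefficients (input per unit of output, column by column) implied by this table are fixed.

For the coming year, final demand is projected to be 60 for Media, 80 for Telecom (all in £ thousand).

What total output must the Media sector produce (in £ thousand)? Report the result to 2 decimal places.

x_1 = 123.81

Technical coefficients a_ij = z_ij / X_j:
  a_11 = 95/380 = 0.25, a_21 = 57/380 = 0.15
  a_12 = 65/260 = 0.25, a_22 = 65/260 = 0.25
I − A =
  [   0.75    -0.25]
  [  -0.15     0.75]
det(I−A) = (0.75)(0.75) − (-0.25)(-0.15) = 0.5250
adj(I−A) = [[0.75, 0.25], [0.15, 0.75]]
(I − A)⁻¹ = adj(I−A) / det(I−A) ≈
  [   1.4286     0.4762]
  [   0.2857     1.4286]
x = (I − A)⁻¹ d = adj(I−A)·d / det(I−A), with det(I−A) = 0.5250:
  x_1 = (0.75·60 + 0.25·80) / 0.5250 = 65.00 / 0.5250 ≈ 123.81
  x_2 = (0.15·60 + 0.75·80) / 0.5250 = 69.00 / 0.5250 ≈ 131.43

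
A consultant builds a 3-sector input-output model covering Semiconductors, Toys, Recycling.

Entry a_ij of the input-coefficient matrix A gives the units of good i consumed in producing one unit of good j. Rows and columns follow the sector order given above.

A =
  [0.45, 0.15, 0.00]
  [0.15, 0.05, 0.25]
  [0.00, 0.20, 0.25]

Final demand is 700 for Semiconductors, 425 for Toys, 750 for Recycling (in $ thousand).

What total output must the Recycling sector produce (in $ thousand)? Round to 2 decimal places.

x_R = 1274.10

I − A =
  [   0.55    -0.15     0.00]
  [  -0.15     0.95    -0.25]
  [   0.00    -0.20     0.75]
Cofactors of I−A, C_ij = (−1)^(i+j)·(minor ij) (rows/columns in the sector order above):
  C_11 = (0.95)(0.75) − (-0.25)(-0.20) = 0.6625
  C_12 = −[(-0.15)(0.75) − (-0.25)(0.00)] = 0.1125
  C_13 = (-0.15)(-0.20) − (0.95)(0.00) = 0.0300
  C_21 = −[(-0.15)(0.75) − (0.00)(-0.20)] = 0.1125
  C_22 = (0.55)(0.75) − (0.00)(0.00) = 0.4125
  C_23 = −[(0.55)(-0.20) − (-0.15)(0.00)] = 0.1100
  C_31 = (-0.15)(-0.25) − (0.00)(0.95) = 0.0375
  C_32 = −[(0.55)(-0.25) − (0.00)(-0.15)] = 0.1375
  C_33 = (0.55)(0.95) − (-0.15)(-0.15) = 0.5000
det(I−A) = Σ_j (I−A)_1j·C_1j = (0.55)(0.6625) + (-0.15)(0.1125) + (0.00)(0.0300) = 0.3475
adj(I−A) = Cᵀ =
  [ 0.6625   0.1125   0.0375]
  [ 0.1125   0.4125   0.1375]
  [ 0.0300   0.1100   0.5000]
(I − A)⁻¹ = adj(I−A) / det(I−A) ≈
  [   1.9065     0.3237     0.1079]
  [   0.3237     1.1871     0.3957]
  [   0.0863     0.3165     1.4388]
x = (I − A)⁻¹ d = adj(I−A)·d / det(I−A), with det(I−A) = 0.3475:
  x_S = (0.6625·700 + 0.1125·425 + 0.0375·750) / 0.3475 = 539.6875 / 0.3475 ≈ 1553.06
  x_T = (0.1125·700 + 0.4125·425 + 0.1375·750) / 0.3475 = 357.1875 / 0.3475 ≈ 1027.88
  x_R = (0.0300·700 + 0.1100·425 + 0.5000·750) / 0.3475 = 442.75 / 0.3475 ≈ 1274.10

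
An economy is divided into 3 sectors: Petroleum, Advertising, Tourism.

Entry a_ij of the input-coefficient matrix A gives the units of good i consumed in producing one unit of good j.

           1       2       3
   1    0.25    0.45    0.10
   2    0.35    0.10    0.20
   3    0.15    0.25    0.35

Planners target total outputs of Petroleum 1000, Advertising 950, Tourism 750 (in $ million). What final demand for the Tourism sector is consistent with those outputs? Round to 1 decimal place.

d_3 = 100.0

I − A =
  [   0.75    -0.45    -0.10]
  [  -0.35     0.90    -0.20]
  [  -0.15    -0.25     0.65]
d = (I − A) x:
  d_1 = (+0.75)·1000 + (-0.45)·950 + (-0.10)·750 = 247.5
  d_2 = (-0.35)·1000 + (+0.90)·950 + (-0.20)·750 = 355.0
  d_3 = (-0.15)·1000 + (-0.25)·950 + (+0.65)·750 = 100.0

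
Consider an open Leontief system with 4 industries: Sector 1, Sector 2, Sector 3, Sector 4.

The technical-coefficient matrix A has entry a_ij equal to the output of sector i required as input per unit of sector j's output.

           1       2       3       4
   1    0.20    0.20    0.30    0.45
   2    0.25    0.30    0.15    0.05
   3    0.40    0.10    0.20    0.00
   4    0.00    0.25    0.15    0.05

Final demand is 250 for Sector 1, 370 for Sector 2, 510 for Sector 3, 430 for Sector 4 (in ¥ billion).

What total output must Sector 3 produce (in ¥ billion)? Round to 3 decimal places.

I − A =
  [   0.80    -0.20    -0.30    -0.45]
  [  -0.25     0.70    -0.15    -0.05]
  [  -0.40    -0.10     0.80     0.00]
  [   0.00    -0.25    -0.15     0.95]
Compute the cofactors C_ij = (−1)^(i+j)·(3×3 minor ij) of I−A; the adjugate is their transpose:
adj(I−A) = Cᵀ =
  [ 0.507000   0.277250   0.289875   0.254750]
  [ 0.250000   0.467000   0.208125   0.143000]
  [ 0.284750   0.197000   0.446375   0.145250]
  [ 0.110750   0.154000   0.125250   0.292500]
det(I−A) = Σ_j (I−A)_1j·C_1j = (0.80)(0.507000) + (-0.20)(0.250000) + (-0.30)(0.284750) + (-0.45)(0.110750) = 0.2203375
(I − A)⁻¹ = adj(I−A) / det(I−A) ≈
  [   2.3010     1.2583     1.3156     1.1562]
  [   1.1346     2.1195     0.9446     0.6490]
  [   1.2923     0.8941     2.0259     0.6592]
  [   0.5026     0.6989     0.5684     1.3275]
x = (I − A)⁻¹ d = adj(I−A)·d / det(I−A), with det(I−A) = 0.2203375:
  x_1 = (0.507000·250 + 0.277250·370 + 0.289875·510 + 0.254750·430) / 0.2203375 = 486.71125 / 0.2203375 ≈ 2208.935
  x_2 = (0.250000·250 + 0.467000·370 + 0.208125·510 + 0.143000·430) / 0.2203375 = 402.92375 / 0.2203375 ≈ 1828.666
  x_3 = (0.284750·250 + 0.197000·370 + 0.446375·510 + 0.145250·430) / 0.2203375 = 434.18625 / 0.2203375 ≈ 1970.551
  x_4 = (0.110750·250 + 0.154000·370 + 0.125250·510 + 0.292500·430) / 0.2203375 = 274.32 / 0.2203375 ≈ 1244.999

x_3 = 1970.551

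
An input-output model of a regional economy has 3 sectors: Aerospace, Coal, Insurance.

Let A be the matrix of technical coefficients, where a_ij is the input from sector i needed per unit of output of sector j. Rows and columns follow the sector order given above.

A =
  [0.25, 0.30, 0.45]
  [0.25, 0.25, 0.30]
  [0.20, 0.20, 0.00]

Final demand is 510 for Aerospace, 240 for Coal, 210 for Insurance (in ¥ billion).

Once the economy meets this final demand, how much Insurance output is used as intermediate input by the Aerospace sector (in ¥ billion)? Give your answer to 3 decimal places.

I − A =
  [   0.75    -0.30    -0.45]
  [  -0.25     0.75    -0.30]
  [  -0.20    -0.20     1.00]
Cofactors of I−A, C_ij = (−1)^(i+j)·(minor ij) (rows/columns in the sector order above):
  C_11 = (0.75)(1.00) − (-0.30)(-0.20) = 0.6900
  C_12 = −[(-0.25)(1.00) − (-0.30)(-0.20)] = 0.3100
  C_13 = (-0.25)(-0.20) − (0.75)(-0.20) = 0.2000
  C_21 = −[(-0.30)(1.00) − (-0.45)(-0.20)] = 0.3900
  C_22 = (0.75)(1.00) − (-0.45)(-0.20) = 0.6600
  C_23 = −[(0.75)(-0.20) − (-0.30)(-0.20)] = 0.2100
  C_31 = (-0.30)(-0.30) − (-0.45)(0.75) = 0.4275
  C_32 = −[(0.75)(-0.30) − (-0.45)(-0.25)] = 0.3375
  C_33 = (0.75)(0.75) − (-0.30)(-0.25) = 0.4875
det(I−A) = Σ_j (I−A)_1j·C_1j = (0.75)(0.6900) + (-0.30)(0.3100) + (-0.45)(0.2000) = 0.3345
adj(I−A) = Cᵀ =
  [ 0.6900   0.3900   0.4275]
  [ 0.3100   0.6600   0.3375]
  [ 0.2000   0.2100   0.4875]
(I − A)⁻¹ = adj(I−A) / det(I−A) ≈
  [   2.0628     1.1659     1.2780]
  [   0.9268     1.9731     1.0090]
  [   0.5979     0.6278     1.4574]
First solve x = (I − A)⁻¹ d = adj(I−A)·d / det(I−A); in particular x_1 = (0.6900·510 + 0.3900·240 + 0.4275·210) / 0.3345 = 535.275 / 0.3345 ≈ 1600.22422.
Intermediate flow from 3 to 1: z_31 = a_31 · x_1 = 0.20 × 535.275 / 0.3345 = 107.055 / 0.3345 ≈ 320.045.

z_31 = 320.045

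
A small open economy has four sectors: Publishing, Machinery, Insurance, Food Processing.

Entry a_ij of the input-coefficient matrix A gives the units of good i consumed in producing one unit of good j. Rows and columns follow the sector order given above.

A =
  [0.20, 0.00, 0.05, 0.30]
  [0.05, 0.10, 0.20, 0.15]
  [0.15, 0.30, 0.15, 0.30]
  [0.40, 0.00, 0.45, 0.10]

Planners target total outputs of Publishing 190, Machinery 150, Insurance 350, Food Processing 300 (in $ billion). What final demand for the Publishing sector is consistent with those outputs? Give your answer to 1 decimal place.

I − A =
  [   0.80     0.00    -0.05    -0.30]
  [  -0.05     0.90    -0.20    -0.15]
  [  -0.15    -0.30     0.85    -0.30]
  [  -0.40     0.00    -0.45     0.90]
d = (I − A) x:
  d_P = (+0.80)·190 + (+0.00)·150 + (-0.05)·350 + (-0.30)·300 = 44.5
  d_M = (-0.05)·190 + (+0.90)·150 + (-0.20)·350 + (-0.15)·300 = 10.5
  d_I = (-0.15)·190 + (-0.30)·150 + (+0.85)·350 + (-0.30)·300 = 134.0
  d_F = (-0.40)·190 + (+0.00)·150 + (-0.45)·350 + (+0.90)·300 = 36.5

d_P = 44.5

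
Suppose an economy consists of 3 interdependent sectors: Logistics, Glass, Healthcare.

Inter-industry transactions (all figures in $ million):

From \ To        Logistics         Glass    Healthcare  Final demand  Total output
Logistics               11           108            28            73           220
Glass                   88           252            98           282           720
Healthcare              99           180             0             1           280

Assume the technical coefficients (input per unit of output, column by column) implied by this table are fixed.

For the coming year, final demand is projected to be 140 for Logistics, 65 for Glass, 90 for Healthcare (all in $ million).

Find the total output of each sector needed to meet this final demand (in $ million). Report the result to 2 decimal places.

x_1 = 244.71, x_2 = 414.09, x_3 = 303.65

Technical coefficients a_ij = z_ij / X_j:
  a_11 = 11/220 = 0.05, a_21 = 88/220 = 0.40, a_31 = 99/220 = 0.45
  a_12 = 108/720 = 0.15, a_22 = 252/720 = 0.35, a_32 = 180/720 = 0.25
  a_13 = 28/280 = 0.10, a_23 = 98/280 = 0.35, a_33 = 0/280 = 0.00
I − A =
  [   0.95    -0.15    -0.10]
  [  -0.40     0.65    -0.35]
  [  -0.45    -0.25     1.00]
Cofactors of I−A, C_ij = (−1)^(i+j)·(minor ij) (rows/columns in the sector order above):
  C_11 = (0.65)(1.00) − (-0.35)(-0.25) = 0.5625
  C_12 = −[(-0.40)(1.00) − (-0.35)(-0.45)] = 0.5575
  C_13 = (-0.40)(-0.25) − (0.65)(-0.45) = 0.3925
  C_21 = −[(-0.15)(1.00) − (-0.10)(-0.25)] = 0.1750
  C_22 = (0.95)(1.00) − (-0.10)(-0.45) = 0.9050
  C_23 = −[(0.95)(-0.25) − (-0.15)(-0.45)] = 0.3050
  C_31 = (-0.15)(-0.35) − (-0.10)(0.65) = 0.1175
  C_32 = −[(0.95)(-0.35) − (-0.10)(-0.40)] = 0.3725
  C_33 = (0.95)(0.65) − (-0.15)(-0.40) = 0.5575
det(I−A) = Σ_j (I−A)_1j·C_1j = (0.95)(0.5625) + (-0.15)(0.5575) + (-0.10)(0.3925) = 0.4115
adj(I−A) = Cᵀ =
  [ 0.5625   0.1750   0.1175]
  [ 0.5575   0.9050   0.3725]
  [ 0.3925   0.3050   0.5575]
(I − A)⁻¹ = adj(I−A) / det(I−A) ≈
  [   1.3670     0.4253     0.2855]
  [   1.3548     2.1993     0.9052]
  [   0.9538     0.7412     1.3548]
x = (I − A)⁻¹ d = adj(I−A)·d / det(I−A), with det(I−A) = 0.4115:
  x_1 = (0.5625·140 + 0.1750·65 + 0.1175·90) / 0.4115 = 100.70 / 0.4115 ≈ 244.71
  x_2 = (0.5575·140 + 0.9050·65 + 0.3725·90) / 0.4115 = 170.40 / 0.4115 ≈ 414.09
  x_3 = (0.3925·140 + 0.3050·65 + 0.5575·90) / 0.4115 = 124.95 / 0.4115 ≈ 303.65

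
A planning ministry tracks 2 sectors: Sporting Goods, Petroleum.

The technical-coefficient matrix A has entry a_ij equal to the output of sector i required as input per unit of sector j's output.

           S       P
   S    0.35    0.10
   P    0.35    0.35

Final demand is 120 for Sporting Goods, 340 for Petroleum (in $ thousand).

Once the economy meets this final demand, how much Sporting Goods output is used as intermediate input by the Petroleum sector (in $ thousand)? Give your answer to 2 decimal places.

I − A =
  [   0.65    -0.10]
  [  -0.35     0.65]
det(I−A) = (0.65)(0.65) − (-0.10)(-0.35) = 0.3875
adj(I−A) = [[0.65, 0.10], [0.35, 0.65]]
(I − A)⁻¹ = adj(I−A) / det(I−A) ≈
  [   1.6774     0.2581]
  [   0.9032     1.6774]
First solve x = (I − A)⁻¹ d = adj(I−A)·d / det(I−A); in particular x_P = (0.35·120 + 0.65·340) / 0.3875 = 263.00 / 0.3875 ≈ 678.7097.
Intermediate flow from S to P: z_SP = a_SP · x_P = 0.10 × 263.00 / 0.3875 = 26.30 / 0.3875 ≈ 67.87.

z_SP = 67.87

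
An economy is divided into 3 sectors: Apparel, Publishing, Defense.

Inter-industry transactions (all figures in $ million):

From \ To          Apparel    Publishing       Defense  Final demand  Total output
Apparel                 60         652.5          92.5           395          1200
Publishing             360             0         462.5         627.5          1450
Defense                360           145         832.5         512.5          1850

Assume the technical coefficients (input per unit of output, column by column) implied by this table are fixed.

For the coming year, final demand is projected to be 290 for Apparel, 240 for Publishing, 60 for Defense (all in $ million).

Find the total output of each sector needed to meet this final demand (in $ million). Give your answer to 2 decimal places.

x_1 = 594.79, x_2 = 551.90, x_3 = 533.87

Technical coefficients a_ij = z_ij / X_j:
  a_11 = 60/1200 = 0.05, a_21 = 360/1200 = 0.30, a_31 = 360/1200 = 0.30
  a_12 = 652.5/1450 = 0.45, a_22 = 0/1450 = 0.00, a_32 = 145/1450 = 0.10
  a_13 = 92.5/1850 = 0.05, a_23 = 462.5/1850 = 0.25, a_33 = 832.5/1850 = 0.45
I − A =
  [   0.95    -0.45    -0.05]
  [  -0.30     1.00    -0.25]
  [  -0.30    -0.10     0.55]
Cofactors of I−A, C_ij = (−1)^(i+j)·(minor ij) (rows/columns in the sector order above):
  C_11 = (1.00)(0.55) − (-0.25)(-0.10) = 0.5250
  C_12 = −[(-0.30)(0.55) − (-0.25)(-0.30)] = 0.2400
  C_13 = (-0.30)(-0.10) − (1.00)(-0.30) = 0.3300
  C_21 = −[(-0.45)(0.55) − (-0.05)(-0.10)] = 0.2525
  C_22 = (0.95)(0.55) − (-0.05)(-0.30) = 0.5075
  C_23 = −[(0.95)(-0.10) − (-0.45)(-0.30)] = 0.2300
  C_31 = (-0.45)(-0.25) − (-0.05)(1.00) = 0.1625
  C_32 = −[(0.95)(-0.25) − (-0.05)(-0.30)] = 0.2525
  C_33 = (0.95)(1.00) − (-0.45)(-0.30) = 0.8150
det(I−A) = Σ_j (I−A)_1j·C_1j = (0.95)(0.5250) + (-0.45)(0.2400) + (-0.05)(0.3300) = 0.37425
adj(I−A) = Cᵀ =
  [ 0.5250   0.2525   0.1625]
  [ 0.2400   0.5075   0.2525]
  [ 0.3300   0.2300   0.8150]
(I − A)⁻¹ = adj(I−A) / det(I−A) ≈
  [   1.4028     0.6747     0.4342]
  [   0.6413     1.3560     0.6747]
  [   0.8818     0.6146     2.1777]
x = (I − A)⁻¹ d = adj(I−A)·d / det(I−A), with det(I−A) = 0.37425:
  x_1 = (0.5250·290 + 0.2525·240 + 0.1625·60) / 0.37425 = 222.60 / 0.37425 ≈ 594.79
  x_2 = (0.2400·290 + 0.5075·240 + 0.2525·60) / 0.37425 = 206.55 / 0.37425 ≈ 551.90
  x_3 = (0.3300·290 + 0.2300·240 + 0.8150·60) / 0.37425 = 199.80 / 0.37425 ≈ 533.87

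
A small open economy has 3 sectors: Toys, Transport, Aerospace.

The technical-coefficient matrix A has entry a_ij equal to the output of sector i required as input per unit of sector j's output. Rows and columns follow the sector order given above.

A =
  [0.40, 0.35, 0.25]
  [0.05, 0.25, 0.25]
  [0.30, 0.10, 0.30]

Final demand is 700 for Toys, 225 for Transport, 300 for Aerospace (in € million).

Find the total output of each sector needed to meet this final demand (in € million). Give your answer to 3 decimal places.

I − A =
  [   0.60    -0.35    -0.25]
  [  -0.05     0.75    -0.25]
  [  -0.30    -0.10     0.70]
Cofactors of I−A, C_ij = (−1)^(i+j)·(minor ij) (rows/columns in the sector order above):
  C_11 = (0.75)(0.70) − (-0.25)(-0.10) = 0.5000
  C_12 = −[(-0.05)(0.70) − (-0.25)(-0.30)] = 0.1100
  C_13 = (-0.05)(-0.10) − (0.75)(-0.30) = 0.2300
  C_21 = −[(-0.35)(0.70) − (-0.25)(-0.10)] = 0.2700
  C_22 = (0.60)(0.70) − (-0.25)(-0.30) = 0.3450
  C_23 = −[(0.60)(-0.10) − (-0.35)(-0.30)] = 0.1650
  C_31 = (-0.35)(-0.25) − (-0.25)(0.75) = 0.2750
  C_32 = −[(0.60)(-0.25) − (-0.25)(-0.05)] = 0.1625
  C_33 = (0.60)(0.75) − (-0.35)(-0.05) = 0.4325
det(I−A) = Σ_j (I−A)_1j·C_1j = (0.60)(0.5000) + (-0.35)(0.1100) + (-0.25)(0.2300) = 0.2040
adj(I−A) = Cᵀ =
  [ 0.5000   0.2700   0.2750]
  [ 0.1100   0.3450   0.1625]
  [ 0.2300   0.1650   0.4325]
(I − A)⁻¹ = adj(I−A) / det(I−A) ≈
  [   2.4510     1.3235     1.3480]
  [   0.5392     1.6912     0.7966]
  [   1.1275     0.8088     2.1201]
x = (I − A)⁻¹ d = adj(I−A)·d / det(I−A), with det(I−A) = 0.2040:
  x_1 = (0.5000·700 + 0.2700·225 + 0.2750·300) / 0.2040 = 493.25 / 0.2040 ≈ 2417.892
  x_2 = (0.1100·700 + 0.3450·225 + 0.1625·300) / 0.2040 = 203.375 / 0.2040 ≈ 996.936
  x_3 = (0.2300·700 + 0.1650·225 + 0.4325·300) / 0.2040 = 327.875 / 0.2040 ≈ 1607.230

x_1 = 2417.892, x_2 = 996.936, x_3 = 1607.230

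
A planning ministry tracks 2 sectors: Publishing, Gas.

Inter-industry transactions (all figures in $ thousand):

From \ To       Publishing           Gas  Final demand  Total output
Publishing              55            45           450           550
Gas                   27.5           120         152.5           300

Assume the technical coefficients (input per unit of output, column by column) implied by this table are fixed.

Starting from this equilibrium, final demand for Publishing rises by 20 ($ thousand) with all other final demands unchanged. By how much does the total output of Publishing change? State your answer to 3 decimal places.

Δx_1 = 22.535

Technical coefficients a_ij = z_ij / X_j:
  a_11 = 55/550 = 0.10, a_21 = 27.5/550 = 0.05
  a_12 = 45/300 = 0.15, a_22 = 120/300 = 0.40
I − A =
  [   0.90    -0.15]
  [  -0.05     0.60]
det(I−A) = (0.90)(0.60) − (-0.15)(-0.05) = 0.5325
adj(I−A) = [[0.60, 0.15], [0.05, 0.90]]
(I − A)⁻¹ = adj(I−A) / det(I−A) ≈
  [   1.1268     0.2817]
  [   0.0939     1.6901]
Δx = (I − A)⁻¹ Δd with Δd having +20 in the Publishing component and 0 elsewhere.
So Δx_1 = L_11 · (+20), where L_11 = adj(I−A)_11 / det(I−A) = 0.60 / 0.5325.
Δx_1 = 0.60 × (+20) / 0.5325 = 12.00 / 0.5325 ≈ 22.535.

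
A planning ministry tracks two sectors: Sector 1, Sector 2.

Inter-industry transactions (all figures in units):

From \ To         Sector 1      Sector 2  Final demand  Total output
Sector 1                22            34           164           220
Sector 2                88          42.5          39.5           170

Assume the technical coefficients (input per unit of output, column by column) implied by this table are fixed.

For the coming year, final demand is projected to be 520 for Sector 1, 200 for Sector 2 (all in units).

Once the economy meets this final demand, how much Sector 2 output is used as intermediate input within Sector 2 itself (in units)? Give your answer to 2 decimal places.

z_22 = 163.03

Technical coefficients a_ij = z_ij / X_j:
  a_11 = 22/220 = 0.10, a_21 = 88/220 = 0.40
  a_12 = 34/170 = 0.20, a_22 = 42.5/170 = 0.25
I − A =
  [   0.90    -0.20]
  [  -0.40     0.75]
det(I−A) = (0.90)(0.75) − (-0.20)(-0.40) = 0.5950
adj(I−A) = [[0.75, 0.20], [0.40, 0.90]]
(I − A)⁻¹ = adj(I−A) / det(I−A) ≈
  [   1.2605     0.3361]
  [   0.6723     1.5126]
First solve x = (I − A)⁻¹ d = adj(I−A)·d / det(I−A); in particular x_2 = (0.40·520 + 0.90·200) / 0.5950 = 388.00 / 0.5950 ≈ 652.1008.
Intermediate flow from 2 to 2: z_22 = a_22 · x_2 = 0.25 × 388.00 / 0.5950 = 97.00 / 0.5950 ≈ 163.03.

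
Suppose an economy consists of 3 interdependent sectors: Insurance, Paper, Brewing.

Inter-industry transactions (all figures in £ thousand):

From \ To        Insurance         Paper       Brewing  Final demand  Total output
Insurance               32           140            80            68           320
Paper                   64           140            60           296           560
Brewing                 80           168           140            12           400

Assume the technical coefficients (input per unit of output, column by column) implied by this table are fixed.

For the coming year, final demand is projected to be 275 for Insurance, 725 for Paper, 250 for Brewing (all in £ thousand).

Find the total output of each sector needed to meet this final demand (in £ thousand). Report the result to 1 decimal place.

Technical coefficients a_ij = z_ij / X_j:
  a_II = 32/320 = 0.10, a_PI = 64/320 = 0.20, a_BI = 80/320 = 0.25
  a_IP = 140/560 = 0.25, a_PP = 140/560 = 0.25, a_BP = 168/560 = 0.30
  a_IB = 80/400 = 0.20, a_PB = 60/400 = 0.15, a_BB = 140/400 = 0.35
I − A =
  [   0.90    -0.25    -0.20]
  [  -0.20     0.75    -0.15]
  [  -0.25    -0.30     0.65]
Cofactors of I−A, C_ij = (−1)^(i+j)·(minor ij) (rows/columns in the sector order above):
  C_11 = (0.75)(0.65) − (-0.15)(-0.30) = 0.4425
  C_12 = −[(-0.20)(0.65) − (-0.15)(-0.25)] = 0.1675
  C_13 = (-0.20)(-0.30) − (0.75)(-0.25) = 0.2475
  C_21 = −[(-0.25)(0.65) − (-0.20)(-0.30)] = 0.2225
  C_22 = (0.90)(0.65) − (-0.20)(-0.25) = 0.5350
  C_23 = −[(0.90)(-0.30) − (-0.25)(-0.25)] = 0.3325
  C_31 = (-0.25)(-0.15) − (-0.20)(0.75) = 0.1875
  C_32 = −[(0.90)(-0.15) − (-0.20)(-0.20)] = 0.1750
  C_33 = (0.90)(0.75) − (-0.25)(-0.20) = 0.6250
det(I−A) = Σ_j (I−A)_1j·C_1j = (0.90)(0.4425) + (-0.25)(0.1675) + (-0.20)(0.2475) = 0.306875
adj(I−A) = Cᵀ =
  [ 0.4425   0.2225   0.1875]
  [ 0.1675   0.5350   0.1750]
  [ 0.2475   0.3325   0.6250]
(I − A)⁻¹ = adj(I−A) / det(I−A) ≈
  [   1.4420     0.7251     0.6110]
  [   0.5458     1.7434     0.5703]
  [   0.8065     1.0835     2.0367]
x = (I − A)⁻¹ d = adj(I−A)·d / det(I−A), with det(I−A) = 0.306875:
  x_I = (0.4425·275 + 0.2225·725 + 0.1875·250) / 0.306875 = 329.875 / 0.306875 ≈ 1074.9
  x_P = (0.1675·275 + 0.5350·725 + 0.1750·250) / 0.306875 = 477.6875 / 0.306875 ≈ 1556.6
  x_B = (0.2475·275 + 0.3325·725 + 0.6250·250) / 0.306875 = 465.375 / 0.306875 ≈ 1516.5

x_I = 1074.9, x_P = 1556.6, x_B = 1516.5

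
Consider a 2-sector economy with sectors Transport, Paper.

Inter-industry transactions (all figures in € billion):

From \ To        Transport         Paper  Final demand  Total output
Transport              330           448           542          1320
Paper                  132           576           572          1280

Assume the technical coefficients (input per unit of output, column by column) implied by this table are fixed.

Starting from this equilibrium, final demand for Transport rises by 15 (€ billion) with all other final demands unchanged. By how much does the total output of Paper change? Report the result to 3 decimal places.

Δx_P = 3.974

Technical coefficients a_ij = z_ij / X_j:
  a_TT = 330/1320 = 0.25, a_PT = 132/1320 = 0.10
  a_TP = 448/1280 = 0.35, a_PP = 576/1280 = 0.45
I − A =
  [   0.75    -0.35]
  [  -0.10     0.55]
det(I−A) = (0.75)(0.55) − (-0.35)(-0.10) = 0.3775
adj(I−A) = [[0.55, 0.35], [0.10, 0.75]]
(I − A)⁻¹ = adj(I−A) / det(I−A) ≈
  [   1.4570     0.9272]
  [   0.2649     1.9868]
Δx = (I − A)⁻¹ Δd with Δd having +15 in the Transport component and 0 elsewhere.
So Δx_P = L_PT · (+15), where L_PT = adj(I−A)_PT / det(I−A) = 0.10 / 0.3775.
Δx_P = 0.10 × (+15) / 0.3775 = 1.50 / 0.3775 ≈ 3.974.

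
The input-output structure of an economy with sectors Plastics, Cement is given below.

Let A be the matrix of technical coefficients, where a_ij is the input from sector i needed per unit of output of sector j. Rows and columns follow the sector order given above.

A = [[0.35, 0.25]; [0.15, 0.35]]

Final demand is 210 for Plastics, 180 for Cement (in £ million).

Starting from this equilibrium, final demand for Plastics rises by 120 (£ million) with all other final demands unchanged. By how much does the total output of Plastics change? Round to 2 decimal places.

Δx_P = 202.60

I − A =
  [   0.65    -0.25]
  [  -0.15     0.65]
det(I−A) = (0.65)(0.65) − (-0.25)(-0.15) = 0.3850
adj(I−A) = [[0.65, 0.25], [0.15, 0.65]]
(I − A)⁻¹ = adj(I−A) / det(I−A) ≈
  [   1.6883     0.6494]
  [   0.3896     1.6883]
Δx = (I − A)⁻¹ Δd with Δd having +120 in the Plastics component and 0 elsewhere.
So Δx_P = L_PP · (+120), where L_PP = adj(I−A)_PP / det(I−A) = 0.65 / 0.3850.
Δx_P = 0.65 × (+120) / 0.3850 = 78.00 / 0.3850 ≈ 202.60.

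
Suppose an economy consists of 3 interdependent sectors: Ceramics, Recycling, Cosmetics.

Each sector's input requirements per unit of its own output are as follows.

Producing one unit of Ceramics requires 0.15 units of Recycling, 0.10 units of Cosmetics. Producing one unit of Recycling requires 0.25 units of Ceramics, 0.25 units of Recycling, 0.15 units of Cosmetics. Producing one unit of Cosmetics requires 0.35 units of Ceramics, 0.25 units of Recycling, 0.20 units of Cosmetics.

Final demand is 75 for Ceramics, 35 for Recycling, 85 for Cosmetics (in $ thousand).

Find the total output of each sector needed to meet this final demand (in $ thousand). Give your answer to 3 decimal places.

x_1 = 159.817, x_2 = 128.753, x_3 = 150.368

I − A =
  [   1.00    -0.25    -0.35]
  [  -0.15     0.75    -0.25]
  [  -0.10    -0.15     0.80]
Cofactors of I−A, C_ij = (−1)^(i+j)·(minor ij) (rows/columns in the sector order above):
  C_11 = (0.75)(0.80) − (-0.25)(-0.15) = 0.5625
  C_12 = −[(-0.15)(0.80) − (-0.25)(-0.10)] = 0.1450
  C_13 = (-0.15)(-0.15) − (0.75)(-0.10) = 0.0975
  C_21 = −[(-0.25)(0.80) − (-0.35)(-0.15)] = 0.2525
  C_22 = (1.00)(0.80) − (-0.35)(-0.10) = 0.7650
  C_23 = −[(1.00)(-0.15) − (-0.25)(-0.10)] = 0.1750
  C_31 = (-0.25)(-0.25) − (-0.35)(0.75) = 0.3250
  C_32 = −[(1.00)(-0.25) − (-0.35)(-0.15)] = 0.3025
  C_33 = (1.00)(0.75) − (-0.25)(-0.15) = 0.7125
det(I−A) = Σ_j (I−A)_1j·C_1j = (1.00)(0.5625) + (-0.25)(0.1450) + (-0.35)(0.0975) = 0.492125
adj(I−A) = Cᵀ =
  [ 0.5625   0.2525   0.3250]
  [ 0.1450   0.7650   0.3025]
  [ 0.0975   0.1750   0.7125]
(I − A)⁻¹ = adj(I−A) / det(I−A) ≈
  [   1.1430     0.5131     0.6604]
  [   0.2946     1.5545     0.6147]
  [   0.1981     0.3556     1.4478]
x = (I − A)⁻¹ d = adj(I−A)·d / det(I−A), with det(I−A) = 0.492125:
  x_1 = (0.5625·75 + 0.2525·35 + 0.3250·85) / 0.492125 = 78.65 / 0.492125 ≈ 159.817
  x_2 = (0.1450·75 + 0.7650·35 + 0.3025·85) / 0.492125 = 63.3625 / 0.492125 ≈ 128.753
  x_3 = (0.0975·75 + 0.1750·35 + 0.7125·85) / 0.492125 = 74.00 / 0.492125 ≈ 150.368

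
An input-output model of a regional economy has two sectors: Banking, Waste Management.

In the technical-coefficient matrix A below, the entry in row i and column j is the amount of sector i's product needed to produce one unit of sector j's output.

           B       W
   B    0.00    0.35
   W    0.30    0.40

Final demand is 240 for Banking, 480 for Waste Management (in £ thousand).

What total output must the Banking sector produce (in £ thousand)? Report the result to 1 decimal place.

x_B = 630.3

I − A =
  [   1.00    -0.35]
  [  -0.30     0.60]
det(I−A) = (1.00)(0.60) − (-0.35)(-0.30) = 0.4950
adj(I−A) = [[0.60, 0.35], [0.30, 1.00]]
(I − A)⁻¹ = adj(I−A) / det(I−A) ≈
  [   1.2121     0.7071]
  [   0.6061     2.0202]
x = (I − A)⁻¹ d = adj(I−A)·d / det(I−A), with det(I−A) = 0.4950:
  x_B = (0.60·240 + 0.35·480) / 0.4950 = 312.00 / 0.4950 ≈ 630.3
  x_W = (0.30·240 + 1.00·480) / 0.4950 = 552.00 / 0.4950 ≈ 1115.2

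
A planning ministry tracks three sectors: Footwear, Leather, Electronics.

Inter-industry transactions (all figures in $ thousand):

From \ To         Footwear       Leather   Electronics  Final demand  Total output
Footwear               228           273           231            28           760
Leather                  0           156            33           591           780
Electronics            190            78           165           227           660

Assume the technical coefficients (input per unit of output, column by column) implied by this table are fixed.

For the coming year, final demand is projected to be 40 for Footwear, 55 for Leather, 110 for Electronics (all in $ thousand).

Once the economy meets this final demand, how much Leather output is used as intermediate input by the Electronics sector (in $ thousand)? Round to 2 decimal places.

Technical coefficients a_ij = z_ij / X_j:
  a_FF = 228/760 = 0.30, a_LF = 0/760 = 0.00, a_EF = 190/760 = 0.25
  a_FL = 273/780 = 0.35, a_LL = 156/780 = 0.20, a_EL = 78/780 = 0.10
  a_FE = 231/660 = 0.35, a_LE = 33/660 = 0.05, a_EE = 165/660 = 0.25
I − A =
  [   0.70    -0.35    -0.35]
  [   0.00     0.80    -0.05]
  [  -0.25    -0.10     0.75]
Cofactors of I−A, C_ij = (−1)^(i+j)·(minor ij) (rows/columns in the sector order above):
  C_11 = (0.80)(0.75) − (-0.05)(-0.10) = 0.5950
  C_12 = −[(0.00)(0.75) − (-0.05)(-0.25)] = 0.0125
  C_13 = (0.00)(-0.10) − (0.80)(-0.25) = 0.2000
  C_21 = −[(-0.35)(0.75) − (-0.35)(-0.10)] = 0.2975
  C_22 = (0.70)(0.75) − (-0.35)(-0.25) = 0.4375
  C_23 = −[(0.70)(-0.10) − (-0.35)(-0.25)] = 0.1575
  C_31 = (-0.35)(-0.05) − (-0.35)(0.80) = 0.2975
  C_32 = −[(0.70)(-0.05) − (-0.35)(0.00)] = 0.0350
  C_33 = (0.70)(0.80) − (-0.35)(0.00) = 0.5600
det(I−A) = Σ_j (I−A)_1j·C_1j = (0.70)(0.5950) + (-0.35)(0.0125) + (-0.35)(0.2000) = 0.342125
adj(I−A) = Cᵀ =
  [ 0.5950   0.2975   0.2975]
  [ 0.0125   0.4375   0.0350]
  [ 0.2000   0.1575   0.5600]
(I − A)⁻¹ = adj(I−A) / det(I−A) ≈
  [   1.7391     0.8696     0.8696]
  [   0.0365     1.2788     0.1023]
  [   0.5846     0.4604     1.6368]
First solve x = (I − A)⁻¹ d = adj(I−A)·d / det(I−A); in particular x_E = (0.2000·40 + 0.1575·55 + 0.5600·110) / 0.342125 = 78.2625 / 0.342125 ≈ 228.7541.
Intermediate flow from L to E: z_LE = a_LE · x_E = 0.05 × 78.2625 / 0.342125 = 3.913125 / 0.342125 ≈ 11.44.

z_LE = 11.44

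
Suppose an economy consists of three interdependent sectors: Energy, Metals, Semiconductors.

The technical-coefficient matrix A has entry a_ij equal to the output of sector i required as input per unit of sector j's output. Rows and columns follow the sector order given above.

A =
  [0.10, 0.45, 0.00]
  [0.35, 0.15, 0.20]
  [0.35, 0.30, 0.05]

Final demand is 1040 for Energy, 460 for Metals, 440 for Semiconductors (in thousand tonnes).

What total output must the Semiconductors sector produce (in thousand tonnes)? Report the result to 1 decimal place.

x_3 = 1795.2

I − A =
  [   0.90    -0.45     0.00]
  [  -0.35     0.85    -0.20]
  [  -0.35    -0.30     0.95]
Cofactors of I−A, C_ij = (−1)^(i+j)·(minor ij) (rows/columns in the sector order above):
  C_11 = (0.85)(0.95) − (-0.20)(-0.30) = 0.7475
  C_12 = −[(-0.35)(0.95) − (-0.20)(-0.35)] = 0.4025
  C_13 = (-0.35)(-0.30) − (0.85)(-0.35) = 0.4025
  C_21 = −[(-0.45)(0.95) − (0.00)(-0.30)] = 0.4275
  C_22 = (0.90)(0.95) − (0.00)(-0.35) = 0.8550
  C_23 = −[(0.90)(-0.30) − (-0.45)(-0.35)] = 0.4275
  C_31 = (-0.45)(-0.20) − (0.00)(0.85) = 0.0900
  C_32 = −[(0.90)(-0.20) − (0.00)(-0.35)] = 0.1800
  C_33 = (0.90)(0.85) − (-0.45)(-0.35) = 0.6075
det(I−A) = Σ_j (I−A)_1j·C_1j = (0.90)(0.7475) + (-0.45)(0.4025) + (0.00)(0.4025) = 0.491625
adj(I−A) = Cᵀ =
  [ 0.7475   0.4275   0.0900]
  [ 0.4025   0.8550   0.1800]
  [ 0.4025   0.4275   0.6075]
(I − A)⁻¹ = adj(I−A) / det(I−A) ≈
  [   1.5205     0.8696     0.1831]
  [   0.8187     1.7391     0.3661]
  [   0.8187     0.8696     1.2357]
x = (I − A)⁻¹ d = adj(I−A)·d / det(I−A), with det(I−A) = 0.491625:
  x_1 = (0.7475·1040 + 0.4275·460 + 0.0900·440) / 0.491625 = 1013.65 / 0.491625 ≈ 2061.8
  x_2 = (0.4025·1040 + 0.8550·460 + 0.1800·440) / 0.491625 = 891.10 / 0.491625 ≈ 1812.6
  x_3 = (0.4025·1040 + 0.4275·460 + 0.6075·440) / 0.491625 = 882.55 / 0.491625 ≈ 1795.2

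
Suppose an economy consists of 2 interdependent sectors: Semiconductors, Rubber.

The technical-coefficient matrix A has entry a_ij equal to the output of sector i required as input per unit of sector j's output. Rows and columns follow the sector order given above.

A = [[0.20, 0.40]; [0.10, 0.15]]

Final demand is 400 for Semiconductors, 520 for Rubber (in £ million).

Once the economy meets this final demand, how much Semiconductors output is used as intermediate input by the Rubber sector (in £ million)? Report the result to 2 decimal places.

z_SR = 285.00

I − A =
  [   0.80    -0.40]
  [  -0.10     0.85]
det(I−A) = (0.80)(0.85) − (-0.40)(-0.10) = 0.6400
adj(I−A) = [[0.85, 0.40], [0.10, 0.80]]
(I − A)⁻¹ = adj(I−A) / det(I−A) ≈
  [   1.3281     0.6250]
  [   0.1563     1.2500]
First solve x = (I − A)⁻¹ d = adj(I−A)·d / det(I−A); in particular x_R = (0.10·400 + 0.80·520) / 0.6400 = 456.00 / 0.6400 = 712.5000.
Intermediate flow from S to R: z_SR = a_SR · x_R = 0.40 × 456.00 / 0.6400 = 182.40 / 0.6400 = 285.00.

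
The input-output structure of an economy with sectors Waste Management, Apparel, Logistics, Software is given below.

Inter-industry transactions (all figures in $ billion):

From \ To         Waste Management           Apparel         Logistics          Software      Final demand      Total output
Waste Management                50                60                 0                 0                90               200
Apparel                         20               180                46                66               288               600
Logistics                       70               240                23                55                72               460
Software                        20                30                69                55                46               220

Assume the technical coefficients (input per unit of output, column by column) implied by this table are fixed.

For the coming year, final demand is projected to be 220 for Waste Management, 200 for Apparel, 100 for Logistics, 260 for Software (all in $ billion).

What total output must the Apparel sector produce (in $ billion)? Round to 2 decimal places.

Technical coefficients a_ij = z_ij / X_j:
  a_11 = 50/200 = 0.25, a_21 = 20/200 = 0.10, a_31 = 70/200 = 0.35, a_41 = 20/200 = 0.10
  a_12 = 60/600 = 0.10, a_22 = 180/600 = 0.30, a_32 = 240/600 = 0.40, a_42 = 30/600 = 0.05
  a_13 = 0/460 = 0.00, a_23 = 46/460 = 0.10, a_33 = 23/460 = 0.05, a_43 = 69/460 = 0.15
  a_14 = 0/220 = 0.00, a_24 = 66/220 = 0.30, a_34 = 55/220 = 0.25, a_44 = 55/220 = 0.25
I − A =
  [   0.75    -0.10     0.00     0.00]
  [  -0.10     0.70    -0.10    -0.30]
  [  -0.35    -0.40     0.95    -0.25]
  [  -0.10    -0.05    -0.15     0.75]
Compute the cofactors C_ij = (−1)^(i+j)·(3×3 minor ij) of I−A; the adjugate is their transpose:
adj(I−A) = Cᵀ =
  [ 0.409000   0.067500   0.012000   0.031000]
  [ 0.140500   0.506250   0.090000   0.232500]
  [ 0.239250   0.263125   0.372000   0.229250]
  [ 0.111750   0.095375   0.082000   0.455750]
det(I−A) = Σ_j (I−A)_1j·C_1j = (0.75)(0.409000) + (-0.10)(0.140500) + (0.00)(0.239250) + (0.00)(0.111750) = 0.2927
(I − A)⁻¹ = adj(I−A) / det(I−A) ≈
  [   1.3973     0.2306     0.0410     0.1059]
  [   0.4800     1.7296     0.3075     0.7943]
  [   0.8174     0.8990     1.2709     0.7832]
  [   0.3818     0.3258     0.2802     1.5571]
x = (I − A)⁻¹ d = adj(I−A)·d / det(I−A), with det(I−A) = 0.2927:
  x_1 = (0.409000·220 + 0.067500·200 + 0.012000·100 + 0.031000·260) / 0.2927 = 112.74 / 0.2927 ≈ 385.17
  x_2 = (0.140500·220 + 0.506250·200 + 0.090000·100 + 0.232500·260) / 0.2927 = 201.61 / 0.2927 ≈ 688.79
  x_3 = (0.239250·220 + 0.263125·200 + 0.372000·100 + 0.229250·260) / 0.2927 = 202.065 / 0.2927 ≈ 690.35
  x_4 = (0.111750·220 + 0.095375·200 + 0.082000·100 + 0.455750·260) / 0.2927 = 170.355 / 0.2927 ≈ 582.01

x_2 = 688.79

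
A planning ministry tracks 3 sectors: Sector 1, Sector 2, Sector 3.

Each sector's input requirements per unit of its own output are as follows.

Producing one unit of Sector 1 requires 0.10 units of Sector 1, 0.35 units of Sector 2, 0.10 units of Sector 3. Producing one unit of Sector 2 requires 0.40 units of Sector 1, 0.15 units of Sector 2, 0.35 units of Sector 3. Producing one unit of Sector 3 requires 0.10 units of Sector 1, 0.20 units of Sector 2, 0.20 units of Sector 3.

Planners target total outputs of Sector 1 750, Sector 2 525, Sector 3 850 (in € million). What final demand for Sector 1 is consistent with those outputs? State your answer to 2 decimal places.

I − A =
  [   0.90    -0.40    -0.10]
  [  -0.35     0.85    -0.20]
  [  -0.10    -0.35     0.80]
d = (I − A) x:
  d_1 = (+0.90)·750 + (-0.40)·525 + (-0.10)·850 = 380.00
  d_2 = (-0.35)·750 + (+0.85)·525 + (-0.20)·850 = 13.75
  d_3 = (-0.10)·750 + (-0.35)·525 + (+0.80)·850 = 421.25

d_1 = 380.00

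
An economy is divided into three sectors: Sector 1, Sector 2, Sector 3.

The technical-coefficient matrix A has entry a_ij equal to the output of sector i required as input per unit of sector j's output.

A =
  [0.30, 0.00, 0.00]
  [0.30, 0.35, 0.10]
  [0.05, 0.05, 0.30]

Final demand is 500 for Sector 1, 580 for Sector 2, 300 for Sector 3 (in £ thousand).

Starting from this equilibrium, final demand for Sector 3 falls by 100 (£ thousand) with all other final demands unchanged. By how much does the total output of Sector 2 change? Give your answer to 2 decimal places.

I − A =
  [   0.70     0.00     0.00]
  [  -0.30     0.65    -0.10]
  [  -0.05    -0.05     0.70]
Cofactors of I−A, C_ij = (−1)^(i+j)·(minor ij) (rows/columns in the sector order above):
  C_11 = (0.65)(0.70) − (-0.10)(-0.05) = 0.4500
  C_12 = −[(-0.30)(0.70) − (-0.10)(-0.05)] = 0.2150
  C_13 = (-0.30)(-0.05) − (0.65)(-0.05) = 0.0475
  C_21 = −[(0.00)(0.70) − (0.00)(-0.05)] = 0.0000
  C_22 = (0.70)(0.70) − (0.00)(-0.05) = 0.4900
  C_23 = −[(0.70)(-0.05) − (0.00)(-0.05)] = 0.0350
  C_31 = (0.00)(-0.10) − (0.00)(0.65) = 0.0000
  C_32 = −[(0.70)(-0.10) − (0.00)(-0.30)] = 0.0700
  C_33 = (0.70)(0.65) − (0.00)(-0.30) = 0.4550
det(I−A) = Σ_j (I−A)_1j·C_1j = (0.70)(0.4500) + (0.00)(0.2150) + (0.00)(0.0475) = 0.3150
adj(I−A) = Cᵀ =
  [ 0.4500   0.0000   0.0000]
  [ 0.2150   0.4900   0.0700]
  [ 0.0475   0.0350   0.4550]
(I − A)⁻¹ = adj(I−A) / det(I−A) ≈
  [   1.4286     0.0000     0.0000]
  [   0.6825     1.5556     0.2222]
  [   0.1508     0.1111     1.4444]
Δx = (I − A)⁻¹ Δd with Δd having -100 in the Sector 3 component and 0 elsewhere.
So Δx_2 = L_23 · (-100), where L_23 = adj(I−A)_23 / det(I−A) = 0.0700 / 0.3150.
Δx_2 = 0.0700 × (-100) / 0.3150 = -7.00 / 0.3150 ≈ -22.22.

Δx_2 = -22.22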